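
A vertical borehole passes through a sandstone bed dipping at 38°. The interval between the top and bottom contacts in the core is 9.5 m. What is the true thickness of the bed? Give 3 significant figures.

True thickness t = h · cos(dip) = 9.5 × cos 38°
t = 9.5 × 0.7880 = 7.486 m

7.49 m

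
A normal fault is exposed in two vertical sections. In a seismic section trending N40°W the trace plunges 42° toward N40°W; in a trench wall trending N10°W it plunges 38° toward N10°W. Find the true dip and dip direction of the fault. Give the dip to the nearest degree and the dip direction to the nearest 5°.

Each apparent-dip line lies in the plane. As unit vectors (x east, y north, z up), v₁ plunges 42°→N40°W and v₂ plunges 38°→N10°W.
Cross product v₁ × v₂ gives the pole to the plane: n ∝ (-0.169, 0.203, 0.293).
Dip δ = arctan(|n_h|/n_z) = arctan(0.264/0.293) = 42.0°.
Dip direction = atan2(-0.169, 0.203) = 320° (azimuth of n's horizontal projection).

true dip 42°, dip direction 320°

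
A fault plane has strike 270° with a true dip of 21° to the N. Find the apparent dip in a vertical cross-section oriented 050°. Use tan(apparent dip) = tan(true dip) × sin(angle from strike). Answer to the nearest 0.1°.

13.9°

The section lies 40° from the strike.
tan α = tan 21° × sin 40° = 0.3839 × 0.6428 = 0.2467
apparent dip = arctan 0.2467 = 13.86°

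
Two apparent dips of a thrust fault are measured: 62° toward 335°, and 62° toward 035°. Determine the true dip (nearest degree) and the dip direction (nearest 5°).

Each apparent-dip line lies in the plane. As unit vectors (x east, y north, z up), v₁ plunges 62°→335° and v₂ plunges 62°→035°.
Cross product v₁ × v₂ gives the pole to the plane: n ∝ (0.036, 0.413, 0.191).
True dip = arccos(n_z / |n|) = arccos(0.4183) = 65.3°.
Dip direction = azimuth of (n_x, n_y) = atan2(0.036, 0.413) = 5°.

true dip 65°, dip direction 005°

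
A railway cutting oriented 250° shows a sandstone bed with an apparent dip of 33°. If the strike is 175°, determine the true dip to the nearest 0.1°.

33.9°

The section is 75° from the strike.
tan δ = tan α / sin β = tan 33° / sin 75° = 0.6494 / 0.9659 = 0.6723
true dip = arctan 0.6723 = 33.91°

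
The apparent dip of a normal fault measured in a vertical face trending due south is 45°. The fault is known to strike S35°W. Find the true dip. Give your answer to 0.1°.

60.2°

The section is 35° from the strike.
tan δ = tan α / sin β = tan 45° / sin 35° = 1.0000 / 0.5736 = 1.7434
true dip = arctan 1.7434 = 60.16°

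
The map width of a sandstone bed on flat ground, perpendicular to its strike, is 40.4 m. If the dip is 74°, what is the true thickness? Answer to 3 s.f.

38.8 m

True thickness t = w · sin(dip) = 40.4 × sin 74°
t = 40.4 × 0.9613 = 38.835 m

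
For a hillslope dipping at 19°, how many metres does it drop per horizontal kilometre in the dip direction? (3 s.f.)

drop per km = 1000 × tan 19° = 1000 × 0.3443

344 m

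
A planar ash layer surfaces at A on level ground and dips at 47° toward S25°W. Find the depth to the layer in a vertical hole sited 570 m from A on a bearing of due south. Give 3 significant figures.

554 m

The hole lies 25° from the dip direction, so the down-dip offset is 570 × cos 25° = 516.60 m.
Depth = down-dip offset × tan(dip) = 516.60 × tan 47° = 516.60 × 1.0724
Depth = 553.98 m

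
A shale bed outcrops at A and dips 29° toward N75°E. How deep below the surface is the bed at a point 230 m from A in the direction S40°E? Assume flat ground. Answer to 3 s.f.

53.9 m

The hole lies 65° from the dip direction, so the down-dip offset is 230 × cos 65° = 97.20 m.
Depth = down-dip offset × tan(dip) = 97.20 × tan 29° = 97.20 × 0.5543
Depth = 53.88 m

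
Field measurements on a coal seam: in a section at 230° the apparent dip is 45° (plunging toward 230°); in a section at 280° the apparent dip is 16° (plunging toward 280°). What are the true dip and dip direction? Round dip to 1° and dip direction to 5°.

true dip 48°, dip direction 205°

Each apparent-dip line lies in the plane. As unit vectors (x east, y north, z up), v₁ plunges 45°→230° and v₂ plunges 16°→280°.
The plane normal is n = v₁ × v₂ ∝ (-0.243, -0.520, 0.521).
tan δ = √(n_x²+n_y²)/n_z = 0.574/0.521, so δ = 47.8°.
Dip direction = atan2(-0.243, -0.520) = 205° (azimuth of n's horizontal projection).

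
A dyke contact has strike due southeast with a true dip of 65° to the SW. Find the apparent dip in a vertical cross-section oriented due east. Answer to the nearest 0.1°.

56.6°

The section lies 45° from the strike.
tan(apparent dip) = tan 65° · sin 45° = 1.5164
α = arctan(1.5164) = 56.60°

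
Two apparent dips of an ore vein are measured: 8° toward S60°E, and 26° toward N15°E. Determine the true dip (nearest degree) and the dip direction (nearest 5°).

true dip 29°, dip direction 045°

Each apparent-dip line lies in the plane. As unit vectors (x east, y north, z up), v₁ plunges 8°→S60°E and v₂ plunges 26°→N15°E.
The plane normal is n = v₁ × v₂ ∝ (0.338, 0.344, 0.860).
tan δ = √(n_x²+n_y²)/n_z = 0.482/0.860, so δ = 29.3°.
The horizontal component of n points toward azimuth atan2(n_x, n_y) = 45°, the dip direction.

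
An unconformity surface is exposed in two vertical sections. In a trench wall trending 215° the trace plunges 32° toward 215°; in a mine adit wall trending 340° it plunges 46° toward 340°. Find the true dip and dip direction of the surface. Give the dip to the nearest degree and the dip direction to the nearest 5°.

The two traces are lines in the plane: v₁ = (sin 215°·cos 32°, cos 215°·cos 32°, −sin 32°), v₂ = (sin 340°·cos 46°, cos 340°·cos 46°, −sin 46°).
Cross product v₁ × v₂ gives the pole to the plane: n ∝ (-0.846, 0.224, 0.483).
tan δ = √(n_x²+n_y²)/n_z = 0.875/0.483, so δ = 61.1°.
The horizontal component of n points toward azimuth atan2(n_x, n_y) = 285°, the dip direction.

true dip 61°, dip direction 285°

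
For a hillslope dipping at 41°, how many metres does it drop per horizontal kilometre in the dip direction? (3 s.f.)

869 m

drop per km = 1000 × tan 41° = 1000 × 0.8693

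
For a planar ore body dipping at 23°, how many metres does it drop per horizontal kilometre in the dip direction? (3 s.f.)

drop per km = 1000 × tan 23° = 1000 × 0.4245

424 m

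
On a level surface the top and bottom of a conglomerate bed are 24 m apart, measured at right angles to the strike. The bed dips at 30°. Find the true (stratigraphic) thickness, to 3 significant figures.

12.0 m

True thickness t = w · sin(dip) = 24 × sin 30°
t = 24 × 0.5000 = 12.000 m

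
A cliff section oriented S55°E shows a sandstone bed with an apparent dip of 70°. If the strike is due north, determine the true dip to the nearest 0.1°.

β = acute angle between strike due north and section S55°E = 55°.
tan δ = tan α / sin β = tan 70° / sin 55° = 2.7475 / 0.8192 = 3.3541
δ = arctan(3.3541) = 73.40°

73.4°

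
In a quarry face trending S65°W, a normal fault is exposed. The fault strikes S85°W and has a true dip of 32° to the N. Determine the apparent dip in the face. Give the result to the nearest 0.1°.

12.1°

The section lies 20° from the strike.
tan α = tan 32° × sin 20° = 0.6249 × 0.3420 = 0.2137
apparent dip = arctan 0.2137 = 12.06°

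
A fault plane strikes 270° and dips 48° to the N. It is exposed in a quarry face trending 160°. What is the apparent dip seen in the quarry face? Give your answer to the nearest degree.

46°

The section lies 70° from the strike.
tan α = tan 48° × sin 70° = 1.1106 × 0.9397 = 1.0436
apparent dip = arctan 1.0436 = 46.22°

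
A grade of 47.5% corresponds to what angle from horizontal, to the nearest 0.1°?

25.4°

tan θ = 47.5/100 = 0.4750
θ = arctan(0.4750) = 25.41°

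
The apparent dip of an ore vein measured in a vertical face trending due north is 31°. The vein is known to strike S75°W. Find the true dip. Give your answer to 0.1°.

31.9°

β = acute angle between strike S75°W and section due north = 75°.
tan(true dip) = tan 31° / sin 75° = 0.6221
true dip = arctan 0.6221 = 31.88°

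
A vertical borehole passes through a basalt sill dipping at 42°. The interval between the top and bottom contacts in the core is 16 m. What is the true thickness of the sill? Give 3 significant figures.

True thickness t = h · cos(dip) = 16 × cos 42°
t = 16 × 0.7431 = 11.890 m

11.9 m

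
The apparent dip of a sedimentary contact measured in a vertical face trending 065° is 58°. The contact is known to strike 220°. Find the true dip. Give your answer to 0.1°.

75.2°

β = acute angle between strike 220° and section 065° = 25°.
tan(true dip) = tan 58° / sin 25° = 3.7867
δ = arctan(3.7867) = 75.21°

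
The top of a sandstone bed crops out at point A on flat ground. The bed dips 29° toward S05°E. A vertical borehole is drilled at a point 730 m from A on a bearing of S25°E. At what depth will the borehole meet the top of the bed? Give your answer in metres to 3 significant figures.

380 m

The hole lies 20° from the dip direction, so the down-dip offset is 730 × cos 20° = 685.98 m.
Depth = down-dip offset × tan(dip) = 685.98 × tan 29° = 685.98 × 0.5543
Depth = 380.24 m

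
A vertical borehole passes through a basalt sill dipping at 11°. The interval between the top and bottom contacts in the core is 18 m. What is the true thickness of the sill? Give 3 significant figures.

17.7 m

True thickness t = h · cos(dip) = 18 × cos 11°
t = 18 × 0.9816 = 17.669 m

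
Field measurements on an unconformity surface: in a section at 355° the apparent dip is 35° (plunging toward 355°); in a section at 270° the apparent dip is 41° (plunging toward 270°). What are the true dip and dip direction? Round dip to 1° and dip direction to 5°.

true dip 47°, dip direction 305°

Represent each trace as a vector plunging at its apparent dip toward its trend (east-north-up frame): v₁ = (-0.071, 0.816, -0.574), v₂ = (-0.755, -0.000, -0.656).
Cross product v₁ × v₂ gives the pole to the plane: n ∝ (-0.535, 0.386, 0.616).
True dip = arccos(n_z / |n|) = arccos(0.6822) = 47.0°.
The horizontal component of n points toward azimuth atan2(n_x, n_y) = 306°, the dip direction.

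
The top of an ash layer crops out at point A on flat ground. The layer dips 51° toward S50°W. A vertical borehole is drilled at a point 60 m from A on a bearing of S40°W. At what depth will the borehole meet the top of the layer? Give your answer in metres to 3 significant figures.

The hole lies 10° from the dip direction, so the down-dip offset is 60 × cos 10° = 59.09 m.
Depth = down-dip offset × tan(dip) = 59.09 × tan 51° = 59.09 × 1.2349
Depth = 72.97 m

73.0 m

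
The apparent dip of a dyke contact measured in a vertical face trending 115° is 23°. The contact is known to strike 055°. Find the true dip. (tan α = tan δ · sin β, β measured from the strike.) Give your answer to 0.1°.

26.1°

The section is 60° from the strike.
tan(true dip) = tan 23° / sin 60° = 0.4901
true dip = arctan 0.4901 = 26.11°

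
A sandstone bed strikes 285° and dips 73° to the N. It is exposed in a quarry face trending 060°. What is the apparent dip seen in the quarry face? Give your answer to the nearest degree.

67°

The section lies 45° from the strike.
tan(apparent dip) = tan 73° · sin 45° = 2.3128
α = arctan(2.3128) = 66.62°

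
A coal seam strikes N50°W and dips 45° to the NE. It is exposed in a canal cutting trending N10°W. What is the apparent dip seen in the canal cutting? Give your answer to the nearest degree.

The strike is N50°W and the section trends N10°W; the acute angle between them is β = 40°.
tan(apparent dip) = tan 45° · sin 40° = 0.6428
apparent dip = arctan 0.6428 = 32.73°

33°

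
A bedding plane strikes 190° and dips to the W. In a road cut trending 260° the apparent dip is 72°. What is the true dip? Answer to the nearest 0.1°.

73.0°

The section is 70° from the strike.
tan(true dip) = tan 72° / sin 70° = 3.2752
true dip = arctan 3.2752 = 73.02°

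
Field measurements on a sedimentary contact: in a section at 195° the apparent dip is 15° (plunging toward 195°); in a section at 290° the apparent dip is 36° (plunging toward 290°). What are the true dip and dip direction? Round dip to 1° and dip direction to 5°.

Represent each trace as a vector plunging at its apparent dip toward its trend (east-north-up frame): v₁ = (-0.250, -0.933, -0.259), v₂ = (-0.760, 0.277, -0.588).
Cross product v₁ × v₂ gives the pole to the plane: n ∝ (-0.620, -0.050, 0.778).
tan δ = √(n_x²+n_y²)/n_z = 0.622/0.778, so δ = 38.6°.
Dip direction = atan2(-0.620, -0.050) = 265° (azimuth of n's horizontal projection).

true dip 39°, dip direction 265°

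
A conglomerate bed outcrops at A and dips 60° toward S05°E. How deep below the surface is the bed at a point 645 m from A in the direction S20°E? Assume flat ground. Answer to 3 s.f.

The hole lies 15° from the dip direction, so the down-dip offset is 645 × cos 15° = 623.02 m.
Depth = down-dip offset × tan(dip) = 623.02 × tan 60° = 623.02 × 1.7321
Depth = 1079.11 m

1080 m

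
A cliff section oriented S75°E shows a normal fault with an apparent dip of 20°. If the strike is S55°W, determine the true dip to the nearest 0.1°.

25.4°

β = acute angle between strike S55°W and section S75°E = 50°.
tan δ = tan α / sin β = tan 20° / sin 50° = 0.3640 / 0.7660 = 0.4751
true dip = arctan 0.4751 = 25.41°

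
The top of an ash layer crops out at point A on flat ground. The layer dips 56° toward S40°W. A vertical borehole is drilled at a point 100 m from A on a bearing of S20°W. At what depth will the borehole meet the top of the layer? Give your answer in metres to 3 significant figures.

The hole lies 20° from the dip direction, so the down-dip offset is 100 × cos 20° = 93.97 m.
Depth = down-dip offset × tan(dip) = 93.97 × tan 56° = 93.97 × 1.4826
Depth = 139.32 m

139 m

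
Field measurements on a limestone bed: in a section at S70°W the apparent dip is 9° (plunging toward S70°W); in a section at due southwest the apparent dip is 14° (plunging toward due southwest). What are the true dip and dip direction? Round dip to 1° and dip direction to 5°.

Represent each trace as a vector plunging at its apparent dip toward its trend (east-north-up frame): v₁ = (-0.928, -0.338, -0.156), v₂ = (-0.686, -0.686, -0.242).
The plane normal is n = v₁ × v₂ ∝ (-0.026, -0.117, 0.405).
True dip = arccos(n_z / |n|) = arccos(0.9588) = 16.5°.
Dip direction = atan2(-0.026, -0.117) = 192° (azimuth of n's horizontal projection).

true dip 16°, dip direction 190°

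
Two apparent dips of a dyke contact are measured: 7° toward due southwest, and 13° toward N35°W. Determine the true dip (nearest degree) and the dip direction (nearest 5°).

true dip 16°, dip direction 290°

Represent each trace as a vector plunging at its apparent dip toward its trend (east-north-up frame): v₁ = (-0.702, -0.702, -0.122), v₂ = (-0.559, 0.798, -0.225).
Cross product v₁ × v₂ gives the pole to the plane: n ∝ (-0.255, 0.090, 0.952).
Dip δ = arctan(|n_h|/n_z) = arctan(0.270/0.952) = 15.9°.
Dip direction = atan2(-0.255, 0.090) = 289° (azimuth of n's horizontal projection).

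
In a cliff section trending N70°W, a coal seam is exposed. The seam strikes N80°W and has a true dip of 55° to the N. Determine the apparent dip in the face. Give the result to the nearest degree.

Angle between strike (N80°W) and section (N70°W): β = 10°.
tan α = tan 55° × sin 10° = 1.4281 × 0.1736 = 0.2480
apparent dip = arctan 0.2480 = 13.93°

14°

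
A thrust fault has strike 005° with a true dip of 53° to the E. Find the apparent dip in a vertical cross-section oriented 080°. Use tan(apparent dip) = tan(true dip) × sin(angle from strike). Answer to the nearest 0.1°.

52.0°

The strike is 005° and the section trends 080°; the acute angle between them is β = 75°.
tan α = tan 53° × sin 75° = 1.3270 × 0.9659 = 1.2818
α = arctan(1.2818) = 52.04°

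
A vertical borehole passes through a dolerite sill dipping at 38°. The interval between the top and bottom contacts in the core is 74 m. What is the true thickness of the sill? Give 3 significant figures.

58.3 m

True thickness t = h · cos(dip) = 74 × cos 38°
t = 74 × 0.7880 = 58.313 m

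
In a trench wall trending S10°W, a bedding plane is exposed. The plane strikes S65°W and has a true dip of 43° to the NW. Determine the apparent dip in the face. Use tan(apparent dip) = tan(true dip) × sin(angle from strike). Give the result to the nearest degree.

37°

The strike is S65°W and the section trends S10°W; the acute angle between them is β = 55°.
tan(apparent dip) = tan 43° · sin 55° = 0.7639
apparent dip = arctan 0.7639 = 37.38°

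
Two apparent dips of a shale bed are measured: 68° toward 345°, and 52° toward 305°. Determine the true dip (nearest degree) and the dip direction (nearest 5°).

true dip 69°, dip direction 005°

Represent each trace as a vector plunging at its apparent dip toward its trend (east-north-up frame): v₁ = (-0.097, 0.362, -0.927), v₂ = (-0.504, 0.353, -0.788).
Cross product v₁ × v₂ gives the pole to the plane: n ∝ (0.042, 0.391, 0.148).
tan δ = √(n_x²+n_y²)/n_z = 0.393/0.148, so δ = 69.4°.
The horizontal component of n points toward azimuth atan2(n_x, n_y) = 6°, the dip direction.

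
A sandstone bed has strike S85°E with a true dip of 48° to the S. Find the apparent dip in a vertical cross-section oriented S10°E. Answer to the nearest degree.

The section lies 75° from the strike.
tan α = tan 48° × sin 75° = 1.1106 × 0.9659 = 1.0728
α = arctan(1.0728) = 47.01°

47°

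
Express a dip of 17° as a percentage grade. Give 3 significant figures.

grade % = 100 × tan 17° = 100 × 0.3057

30.6%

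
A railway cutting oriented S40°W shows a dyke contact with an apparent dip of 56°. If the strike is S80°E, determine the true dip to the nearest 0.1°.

59.7°

The section is 60° from the strike.
tan(true dip) = tan 56° / sin 60° = 1.7119
δ = arctan(1.7119) = 59.71°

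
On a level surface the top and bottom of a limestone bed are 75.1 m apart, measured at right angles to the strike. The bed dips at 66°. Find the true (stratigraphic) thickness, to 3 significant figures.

True thickness t = w · sin(dip) = 75.1 × sin 66°
t = 75.1 × 0.9135 = 68.607 m

68.6 m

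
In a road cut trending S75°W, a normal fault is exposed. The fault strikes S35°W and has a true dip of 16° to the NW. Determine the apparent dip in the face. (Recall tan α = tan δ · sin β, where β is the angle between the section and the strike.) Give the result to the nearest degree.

10°

Angle between strike (S35°W) and section (S75°W): β = 40°.
tan α = tan 16° × sin 40° = 0.2867 × 0.6428 = 0.1843
α = arctan(0.1843) = 10.44°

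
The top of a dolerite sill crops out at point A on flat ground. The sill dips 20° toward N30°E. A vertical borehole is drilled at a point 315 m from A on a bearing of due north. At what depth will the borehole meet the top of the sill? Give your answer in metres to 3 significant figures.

The hole lies 30° from the dip direction, so the down-dip offset is 315 × cos 30° = 272.80 m.
Depth = down-dip offset × tan(dip) = 272.80 × tan 20° = 272.80 × 0.3640
Depth = 99.29 m

99.3 m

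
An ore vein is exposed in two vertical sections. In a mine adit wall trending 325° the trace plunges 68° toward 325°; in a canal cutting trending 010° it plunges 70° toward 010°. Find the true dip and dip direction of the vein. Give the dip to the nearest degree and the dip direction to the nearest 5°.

true dip 71°, dip direction 355°

The two traces are lines in the plane: v₁ = (sin 325°·cos 68°, cos 325°·cos 68°, −sin 68°), v₂ = (sin 10°·cos 70°, cos 10°·cos 70°, −sin 70°).
Cross product v₁ × v₂ gives the pole to the plane: n ∝ (-0.024, 0.257, 0.091).
tan δ = √(n_x²+n_y²)/n_z = 0.258/0.091, so δ = 70.7°.
Dip direction = atan2(-0.024, 0.257) = 355° (azimuth of n's horizontal projection).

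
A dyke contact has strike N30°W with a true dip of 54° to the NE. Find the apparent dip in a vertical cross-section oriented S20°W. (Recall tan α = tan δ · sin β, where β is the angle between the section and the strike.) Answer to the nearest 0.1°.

The section lies 50° from the strike.
tan(apparent dip) = tan 54° · sin 50° = 1.0544
apparent dip = arctan 1.0544 = 46.52°

46.5°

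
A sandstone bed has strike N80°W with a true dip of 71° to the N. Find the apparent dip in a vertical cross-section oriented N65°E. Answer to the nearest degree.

59°

The section lies 35° from the strike.
tan(apparent dip) = tan 71° · sin 35° = 1.6658
α = arctan(1.6658) = 59.02°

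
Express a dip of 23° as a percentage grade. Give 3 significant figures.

42.4%

grade % = 100 × tan 23° = 100 × 0.4245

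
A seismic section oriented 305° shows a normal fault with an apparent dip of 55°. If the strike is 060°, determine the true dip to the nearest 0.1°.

The section is 65° from the strike.
tan(true dip) = tan 55° / sin 65° = 1.5758
true dip = arctan 1.5758 = 57.60°

57.6°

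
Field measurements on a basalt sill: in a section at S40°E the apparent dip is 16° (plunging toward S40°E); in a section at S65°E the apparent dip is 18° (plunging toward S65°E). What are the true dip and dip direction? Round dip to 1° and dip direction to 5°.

true dip 18°, dip direction 110°

Represent each trace as a vector plunging at its apparent dip toward its trend (east-north-up frame): v₁ = (0.618, -0.736, -0.276), v₂ = (0.862, -0.402, -0.309).
Cross product v₁ × v₂ gives the pole to the plane: n ∝ (0.117, -0.047, 0.386).
True dip = arccos(n_z / |n|) = arccos(0.9509) = 18.0°.
Dip direction = atan2(0.117, -0.047) = 112° (azimuth of n's horizontal projection).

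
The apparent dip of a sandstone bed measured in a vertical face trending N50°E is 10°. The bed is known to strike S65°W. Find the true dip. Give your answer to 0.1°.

34.3°

β = acute angle between strike S65°W and section N50°E = 15°.
tan δ = tan α / sin β = tan 10° / sin 15° = 0.1763 / 0.2588 = 0.6813
δ = arctan(0.6813) = 34.27°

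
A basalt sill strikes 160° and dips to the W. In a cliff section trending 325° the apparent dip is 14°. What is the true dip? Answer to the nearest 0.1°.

43.9°

The section is 15° from the strike.
tan δ = tan α / sin β = tan 14° / sin 15° = 0.2493 / 0.2588 = 0.9633
δ = arctan(0.9633) = 43.93°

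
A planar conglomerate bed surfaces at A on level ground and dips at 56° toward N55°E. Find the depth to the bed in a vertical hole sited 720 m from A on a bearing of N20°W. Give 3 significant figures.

276 m

The hole lies 75° from the dip direction, so the down-dip offset is 720 × cos 75° = 186.35 m.
Depth = down-dip offset × tan(dip) = 186.35 × tan 56° = 186.35 × 1.4826
Depth = 276.27 m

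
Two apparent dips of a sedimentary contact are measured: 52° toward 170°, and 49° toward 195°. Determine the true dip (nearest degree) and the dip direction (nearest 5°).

true dip 52°, dip direction 170°

Each apparent-dip line lies in the plane. As unit vectors (x east, y north, z up), v₁ plunges 52°→170° and v₂ plunges 49°→195°.
The plane normal is n = v₁ × v₂ ∝ (0.042, -0.214, 0.171).
tan δ = √(n_x²+n_y²)/n_z = 0.219/0.171, so δ = 52.0°.
The horizontal component of n points toward azimuth atan2(n_x, n_y) = 169°, the dip direction.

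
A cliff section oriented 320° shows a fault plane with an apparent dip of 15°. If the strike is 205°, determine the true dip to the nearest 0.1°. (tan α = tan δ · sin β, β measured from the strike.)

16.5°

β = acute angle between strike 205° and section 320° = 65°.
tan δ = tan α / sin β = tan 15° / sin 65° = 0.2679 / 0.9063 = 0.2956
true dip = arctan 0.2956 = 16.47°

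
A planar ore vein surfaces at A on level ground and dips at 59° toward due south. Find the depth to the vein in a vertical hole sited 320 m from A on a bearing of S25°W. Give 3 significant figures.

483 m

The hole lies 25° from the dip direction, so the down-dip offset is 320 × cos 25° = 290.02 m.
Depth = down-dip offset × tan(dip) = 290.02 × tan 59° = 290.02 × 1.6643
Depth = 482.67 m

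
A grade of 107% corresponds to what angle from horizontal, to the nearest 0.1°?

tan θ = 107/100 = 1.0700
θ = arctan(1.0700) = 46.94°

46.9°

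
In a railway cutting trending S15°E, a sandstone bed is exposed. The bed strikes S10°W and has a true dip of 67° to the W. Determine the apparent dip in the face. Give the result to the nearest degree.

The strike is S10°W and the section trends S15°E; the acute angle between them is β = 25°.
tan(apparent dip) = tan 67° · sin 25° = 0.9956
apparent dip = arctan 0.9956 = 44.87°

45°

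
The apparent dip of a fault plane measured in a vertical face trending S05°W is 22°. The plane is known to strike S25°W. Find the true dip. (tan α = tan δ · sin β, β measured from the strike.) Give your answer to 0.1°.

β = acute angle between strike S25°W and section S05°W = 20°.
tan(true dip) = tan 22° / sin 20° = 1.1813
δ = arctan(1.1813) = 49.75°

49.8°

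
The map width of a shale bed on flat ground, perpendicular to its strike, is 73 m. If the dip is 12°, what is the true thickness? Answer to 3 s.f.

True thickness t = w · sin(dip) = 73 × sin 12°
t = 73 × 0.2079 = 15.178 m

15.2 m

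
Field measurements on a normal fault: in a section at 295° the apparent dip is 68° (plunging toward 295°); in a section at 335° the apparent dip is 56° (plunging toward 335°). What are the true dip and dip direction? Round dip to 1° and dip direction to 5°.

Each apparent-dip line lies in the plane. As unit vectors (x east, y north, z up), v₁ plunges 68°→295° and v₂ plunges 56°→335°.
The plane normal is n = v₁ × v₂ ∝ (-0.339, 0.062, 0.135).
True dip = arccos(n_z / |n|) = arccos(0.3642) = 68.6°.
The horizontal component of n points toward azimuth atan2(n_x, n_y) = 280°, the dip direction.

true dip 69°, dip direction 280°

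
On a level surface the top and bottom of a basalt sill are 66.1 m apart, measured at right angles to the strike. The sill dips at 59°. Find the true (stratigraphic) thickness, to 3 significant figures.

56.7 m

True thickness t = w · sin(dip) = 66.1 × sin 59°
t = 66.1 × 0.8572 = 56.659 m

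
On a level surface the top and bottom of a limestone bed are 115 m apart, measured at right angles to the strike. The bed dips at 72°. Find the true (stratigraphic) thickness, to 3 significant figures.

True thickness t = w · sin(dip) = 115 × sin 72°
t = 115 × 0.9511 = 109.371 m

109 m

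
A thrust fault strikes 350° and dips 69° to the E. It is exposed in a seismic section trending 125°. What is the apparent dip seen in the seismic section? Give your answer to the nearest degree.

62°

Angle between strike (350°) and section (125°): β = 45°.
tan(apparent dip) = tan 69° · sin 45° = 1.8421
apparent dip = arctan 1.8421 = 61.50°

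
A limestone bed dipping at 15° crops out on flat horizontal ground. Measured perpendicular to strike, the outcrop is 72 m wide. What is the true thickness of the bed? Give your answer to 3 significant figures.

True thickness t = w · sin(dip) = 72 × sin 15°
t = 72 × 0.2588 = 18.635 m

18.6 m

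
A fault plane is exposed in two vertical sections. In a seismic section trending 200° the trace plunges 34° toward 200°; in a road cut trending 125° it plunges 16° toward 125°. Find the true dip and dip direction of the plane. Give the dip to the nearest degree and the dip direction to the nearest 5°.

The two traces are lines in the plane: v₁ = (sin 200°·cos 34°, cos 200°·cos 34°, −sin 34°), v₂ = (sin 125°·cos 16°, cos 125°·cos 16°, −sin 16°).
Cross product v₁ × v₂ gives the pole to the plane: n ∝ (-0.094, -0.518, 0.770).
tan δ = √(n_x²+n_y²)/n_z = 0.527/0.770, so δ = 34.4°.
The horizontal component of n points toward azimuth atan2(n_x, n_y) = 190°, the dip direction.

true dip 34°, dip direction 190°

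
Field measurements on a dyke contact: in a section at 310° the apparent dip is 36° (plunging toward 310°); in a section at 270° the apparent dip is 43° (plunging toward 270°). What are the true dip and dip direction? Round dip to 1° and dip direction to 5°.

true dip 43°, dip direction 270°

Each apparent-dip line lies in the plane. As unit vectors (x east, y north, z up), v₁ plunges 36°→310° and v₂ plunges 43°→270°.
Cross product v₁ × v₂ gives the pole to the plane: n ∝ (-0.355, 0.007, 0.380).
Dip δ = arctan(|n_h|/n_z) = arctan(0.355/0.380) = 43.0°.
Dip direction = azimuth of (n_x, n_y) = atan2(-0.355, 0.007) = 271°.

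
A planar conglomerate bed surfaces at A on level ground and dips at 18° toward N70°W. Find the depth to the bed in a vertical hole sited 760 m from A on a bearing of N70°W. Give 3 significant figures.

The hole is directly down-dip from the outcrop, so the down-dip offset is 760 m.
Depth = down-dip offset × tan(dip) = 760.00 × tan 18° = 760.00 × 0.3249
Depth = 246.94 m

247 m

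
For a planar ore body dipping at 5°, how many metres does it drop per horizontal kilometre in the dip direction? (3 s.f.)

drop per km = 1000 × tan 5° = 1000 × 0.0875

87.5 m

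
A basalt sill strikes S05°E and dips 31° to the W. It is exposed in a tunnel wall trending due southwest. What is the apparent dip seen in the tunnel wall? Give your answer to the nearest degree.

The strike is S05°E and the section trends due southwest; the acute angle between them is β = 50°.
tan α = tan 31° × sin 50° = 0.6009 × 0.7660 = 0.4603
apparent dip = arctan 0.4603 = 24.72°

25°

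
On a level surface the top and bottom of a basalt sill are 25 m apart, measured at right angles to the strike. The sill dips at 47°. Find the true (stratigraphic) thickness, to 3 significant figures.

True thickness t = w · sin(dip) = 25 × sin 47°
t = 25 × 0.7314 = 18.284 m

18.3 m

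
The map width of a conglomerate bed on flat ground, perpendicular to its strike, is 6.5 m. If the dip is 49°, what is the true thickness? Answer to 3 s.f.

True thickness t = w · sin(dip) = 6.5 × sin 49°
t = 6.5 × 0.7547 = 4.906 m

4.91 m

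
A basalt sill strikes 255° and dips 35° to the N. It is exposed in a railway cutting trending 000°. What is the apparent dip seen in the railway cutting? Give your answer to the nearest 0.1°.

The section lies 75° from the strike.
tan α = tan 35° × sin 75° = 0.7002 × 0.9659 = 0.6763
apparent dip = arctan 0.6763 = 34.07°

34.1°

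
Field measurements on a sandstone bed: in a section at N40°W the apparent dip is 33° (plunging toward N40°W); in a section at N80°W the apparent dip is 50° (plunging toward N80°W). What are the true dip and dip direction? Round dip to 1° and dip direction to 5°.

true dip 52°, dip direction 260°

The two traces are lines in the plane: v₁ = (sin 320°·cos 33°, cos 320°·cos 33°, −sin 33°), v₂ = (sin 280°·cos 50°, cos 280°·cos 50°, −sin 50°).
The plane normal is n = v₁ × v₂ ∝ (-0.431, -0.068, 0.347).
Dip δ = arctan(|n_h|/n_z) = arctan(0.437/0.347) = 51.6°.
The horizontal component of n points toward azimuth atan2(n_x, n_y) = 261°, the dip direction.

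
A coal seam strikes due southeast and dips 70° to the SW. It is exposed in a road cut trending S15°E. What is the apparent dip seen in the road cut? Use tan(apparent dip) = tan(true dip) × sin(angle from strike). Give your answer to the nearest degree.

The strike is due southeast and the section trends S15°E; the acute angle between them is β = 30°.
tan α = tan 70° × sin 30° = 2.7475 × 0.5000 = 1.3737
α = arctan(1.3737) = 53.95°

54°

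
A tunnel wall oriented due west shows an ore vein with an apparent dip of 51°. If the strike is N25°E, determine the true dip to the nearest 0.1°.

The section is 65° from the strike.
tan δ = tan α / sin β = tan 51° / sin 65° = 1.2349 / 0.9063 = 1.3626
δ = arctan(1.3626) = 53.72°

53.7°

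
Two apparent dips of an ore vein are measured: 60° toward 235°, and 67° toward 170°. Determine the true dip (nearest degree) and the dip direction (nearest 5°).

true dip 68°, dip direction 190°

Each apparent-dip line lies in the plane. As unit vectors (x east, y north, z up), v₁ plunges 60°→235° and v₂ plunges 67°→170°.
n = v₁ × v₂ = (-0.069, -0.436, 0.177) (taken with n_z > 0).
True dip = arccos(n_z / |n|) = arccos(0.3724) = 68.1°.
The horizontal component of n points toward azimuth atan2(n_x, n_y) = 189°, the dip direction.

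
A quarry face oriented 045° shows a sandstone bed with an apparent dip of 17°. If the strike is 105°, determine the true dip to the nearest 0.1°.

19.4°

β = acute angle between strike 105° and section 045° = 60°.
tan δ = tan α / sin β = tan 17° / sin 60° = 0.3057 / 0.8660 = 0.3530
true dip = arctan 0.3530 = 19.44°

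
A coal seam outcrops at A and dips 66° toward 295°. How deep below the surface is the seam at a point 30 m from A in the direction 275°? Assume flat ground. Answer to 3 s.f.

The hole lies 20° from the dip direction, so the down-dip offset is 30 × cos 20° = 28.19 m.
Depth = down-dip offset × tan(dip) = 28.19 × tan 66° = 28.19 × 2.2460
Depth = 63.32 m

63.3 m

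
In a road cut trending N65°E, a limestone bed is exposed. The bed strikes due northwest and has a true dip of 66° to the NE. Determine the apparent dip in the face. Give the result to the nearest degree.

Angle between strike (due northwest) and section (N65°E): β = 70°.
tan α = tan 66° × sin 70° = 2.2460 × 0.9397 = 2.1106
α = arctan(2.1106) = 64.65°

65°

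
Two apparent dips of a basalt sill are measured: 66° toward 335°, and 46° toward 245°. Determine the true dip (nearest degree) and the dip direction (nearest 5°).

Represent each trace as a vector plunging at its apparent dip toward its trend (east-north-up frame): v₁ = (-0.172, 0.369, -0.914), v₂ = (-0.630, -0.294, -0.719).
n = v₁ × v₂ = (-0.533, 0.451, 0.283) (taken with n_z > 0).
Dip δ = arctan(|n_h|/n_z) = arctan(0.699/0.283) = 68.0°.
Dip direction = azimuth of (n_x, n_y) = atan2(-0.533, 0.451) = 310°.

true dip 68°, dip direction 310°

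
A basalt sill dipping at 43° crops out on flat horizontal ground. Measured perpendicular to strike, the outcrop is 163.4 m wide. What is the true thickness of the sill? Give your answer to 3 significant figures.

True thickness t = w · sin(dip) = 163.4 × sin 43°
t = 163.4 × 0.6820 = 111.439 m

111 m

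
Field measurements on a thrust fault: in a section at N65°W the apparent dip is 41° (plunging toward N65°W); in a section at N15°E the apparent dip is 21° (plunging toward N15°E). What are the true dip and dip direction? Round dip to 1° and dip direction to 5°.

true dip 42°, dip direction 310°

The two traces are lines in the plane: v₁ = (sin 295°·cos 41°, cos 295°·cos 41°, −sin 41°), v₂ = (sin 15°·cos 21°, cos 15°·cos 21°, −sin 21°).
Cross product v₁ × v₂ gives the pole to the plane: n ∝ (-0.477, 0.404, 0.694).
True dip = arccos(n_z / |n|) = arccos(0.7430) = 42.0°.
The horizontal component of n points toward azimuth atan2(n_x, n_y) = 310°, the dip direction.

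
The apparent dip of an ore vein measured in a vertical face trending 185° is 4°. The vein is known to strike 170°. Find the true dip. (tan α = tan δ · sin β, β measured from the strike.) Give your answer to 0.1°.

15.1°

The section is 15° from the strike.
tan δ = tan α / sin β = tan 4° / sin 15° = 0.0699 / 0.2588 = 0.2702
δ = arctan(0.2702) = 15.12°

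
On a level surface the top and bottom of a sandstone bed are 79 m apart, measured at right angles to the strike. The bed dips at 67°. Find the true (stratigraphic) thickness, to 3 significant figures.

True thickness t = w · sin(dip) = 79 × sin 67°
t = 79 × 0.9205 = 72.720 m

72.7 m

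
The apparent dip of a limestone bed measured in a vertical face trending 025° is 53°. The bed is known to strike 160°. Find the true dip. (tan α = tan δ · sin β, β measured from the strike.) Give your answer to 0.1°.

The section is 45° from the strike.
tan δ = tan α / sin β = tan 53° / sin 45° = 1.3270 / 0.7071 = 1.8767
true dip = arctan 1.8767 = 61.95°

61.9°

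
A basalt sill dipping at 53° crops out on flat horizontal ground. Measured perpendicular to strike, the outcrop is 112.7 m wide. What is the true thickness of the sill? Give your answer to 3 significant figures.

True thickness t = w · sin(dip) = 112.7 × sin 53°
t = 112.7 × 0.7986 = 90.006 m

90.0 m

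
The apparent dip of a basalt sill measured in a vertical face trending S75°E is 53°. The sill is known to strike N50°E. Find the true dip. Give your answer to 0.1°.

The section is 55° from the strike.
tan δ = tan α / sin β = tan 53° / sin 55° = 1.3270 / 0.8192 = 1.6200
δ = arctan(1.6200) = 58.31°

58.3°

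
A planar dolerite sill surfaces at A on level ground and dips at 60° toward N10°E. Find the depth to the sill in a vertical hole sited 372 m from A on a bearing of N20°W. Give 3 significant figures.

The hole lies 30° from the dip direction, so the down-dip offset is 372 × cos 30° = 322.16 m.
Depth = down-dip offset × tan(dip) = 322.16 × tan 60° = 322.16 × 1.7321
Depth = 558.00 m

558 m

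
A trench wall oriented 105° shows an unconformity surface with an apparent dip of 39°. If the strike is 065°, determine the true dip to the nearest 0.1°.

51.6°

The section is 40° from the strike.
tan(true dip) = tan 39° / sin 40° = 1.2598
true dip = arctan 1.2598 = 51.56°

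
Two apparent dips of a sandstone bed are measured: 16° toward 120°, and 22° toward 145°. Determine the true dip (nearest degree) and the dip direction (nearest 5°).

true dip 24°, dip direction 170°

Represent each trace as a vector plunging at its apparent dip toward its trend (east-north-up frame): v₁ = (0.832, -0.481, -0.276), v₂ = (0.532, -0.760, -0.375).
Cross product v₁ × v₂ gives the pole to the plane: n ∝ (0.029, -0.165, 0.377).
True dip = arccos(n_z / |n|) = arccos(0.9134) = 24.0°.
The horizontal component of n points toward azimuth atan2(n_x, n_y) = 170°, the dip direction.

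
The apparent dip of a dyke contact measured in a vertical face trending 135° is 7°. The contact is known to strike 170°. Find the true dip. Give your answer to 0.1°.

β = acute angle between strike 170° and section 135° = 35°.
tan(true dip) = tan 7° / sin 35° = 0.2141
δ = arctan(0.2141) = 12.08°

12.1°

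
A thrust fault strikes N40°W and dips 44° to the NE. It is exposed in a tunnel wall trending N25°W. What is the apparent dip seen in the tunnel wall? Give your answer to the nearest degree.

The section lies 15° from the strike.
tan α = tan 44° × sin 15° = 0.9657 × 0.2588 = 0.2499
apparent dip = arctan 0.2499 = 14.03°

14°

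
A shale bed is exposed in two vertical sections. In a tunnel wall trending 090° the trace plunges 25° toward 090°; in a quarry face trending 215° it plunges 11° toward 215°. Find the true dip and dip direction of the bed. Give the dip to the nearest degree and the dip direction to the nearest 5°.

The two traces are lines in the plane: v₁ = (sin 90°·cos 25°, cos 90°·cos 25°, −sin 25°), v₂ = (sin 215°·cos 11°, cos 215°·cos 11°, −sin 11°).
Cross product v₁ × v₂ gives the pole to the plane: n ∝ (0.340, -0.411, 0.729).
True dip = arccos(n_z / |n|) = arccos(0.8070) = 36.2°.
Dip direction = azimuth of (n_x, n_y) = atan2(0.340, -0.411) = 140°.

true dip 36°, dip direction 140°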